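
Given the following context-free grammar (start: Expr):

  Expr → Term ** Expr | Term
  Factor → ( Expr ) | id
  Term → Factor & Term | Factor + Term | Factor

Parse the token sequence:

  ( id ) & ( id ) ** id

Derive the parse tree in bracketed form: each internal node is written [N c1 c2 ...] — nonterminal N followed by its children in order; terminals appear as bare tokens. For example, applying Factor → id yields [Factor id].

Expr
Term ** Expr
Factor & Term ** Expr
( Expr ) & Term ** Expr
( Term ) & Term ** Expr
( Factor ) & Term ** Expr
( id ) & Term ** Expr
( id ) & Factor ** Expr
( id ) & ( Expr ) ** Expr
( id ) & ( Term ) ** Expr
( id ) & ( Factor ) ** Expr
( id ) & ( id ) ** Expr
( id ) & ( id ) ** Term
( id ) & ( id ) ** Factor
( id ) & ( id ) ** id

[Expr [Term [Factor ( [Expr [Term [Factor id]]] )] & [Term [Factor ( [Expr [Term [Factor id]]] )]]] ** [Expr [Term [Factor id]]]]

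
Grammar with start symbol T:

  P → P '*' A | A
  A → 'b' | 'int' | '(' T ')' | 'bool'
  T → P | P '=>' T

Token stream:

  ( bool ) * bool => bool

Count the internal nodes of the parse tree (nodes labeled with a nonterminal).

11

[T [P [P [A ( [T [P [A bool]]] )]] * [A bool]] => [T [P [A bool]]]]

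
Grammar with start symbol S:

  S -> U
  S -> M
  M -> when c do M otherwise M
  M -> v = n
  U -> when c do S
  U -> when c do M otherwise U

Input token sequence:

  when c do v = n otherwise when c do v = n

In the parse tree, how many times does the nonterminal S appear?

[S [U when c do [M v = n] otherwise [U when c do [S [M v = n]]]]]

2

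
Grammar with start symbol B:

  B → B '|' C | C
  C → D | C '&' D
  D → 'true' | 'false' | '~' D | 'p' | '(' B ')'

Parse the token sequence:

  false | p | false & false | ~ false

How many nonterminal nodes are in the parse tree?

15

[B [B [B [B [C [D false]]] | [C [D p]]] | [C [C [D false]] & [D false]]] | [C [D ~ [D false]]]]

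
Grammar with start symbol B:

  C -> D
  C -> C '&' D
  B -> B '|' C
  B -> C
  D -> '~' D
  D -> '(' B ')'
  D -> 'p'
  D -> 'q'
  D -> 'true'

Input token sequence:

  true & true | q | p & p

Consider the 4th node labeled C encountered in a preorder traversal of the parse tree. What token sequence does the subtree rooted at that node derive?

p & p

[B [B [B [C [C [D true]] & [D true]]] | [C [D q]]] | [C [C [D p]] & [D p]]]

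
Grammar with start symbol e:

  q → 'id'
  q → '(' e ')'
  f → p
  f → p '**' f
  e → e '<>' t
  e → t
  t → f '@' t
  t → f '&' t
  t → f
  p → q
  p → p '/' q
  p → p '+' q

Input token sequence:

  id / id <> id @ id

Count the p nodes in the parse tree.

[e [e [t [f [p [p [q id]] / [q id]]]]] <> [t [f [p [q id]]] @ [t [f [p [q id]]]]]]

4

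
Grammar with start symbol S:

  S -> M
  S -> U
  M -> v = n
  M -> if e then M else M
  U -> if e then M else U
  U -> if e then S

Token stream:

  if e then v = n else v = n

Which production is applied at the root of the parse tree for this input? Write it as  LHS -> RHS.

[S [M if e then [M v = n] else [M v = n]]]

S -> M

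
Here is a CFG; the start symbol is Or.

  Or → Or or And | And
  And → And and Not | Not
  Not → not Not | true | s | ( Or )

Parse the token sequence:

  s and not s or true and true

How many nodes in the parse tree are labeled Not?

5

[Or [Or [And [And [Not s]] and [Not not [Not s]]]] or [And [And [Not true]] and [Not true]]]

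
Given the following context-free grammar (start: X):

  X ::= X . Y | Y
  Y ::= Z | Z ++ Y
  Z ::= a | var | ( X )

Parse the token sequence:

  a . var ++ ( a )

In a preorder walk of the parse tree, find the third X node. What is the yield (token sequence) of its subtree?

a

[X [X [Y [Z a]]] . [Y [Z var] ++ [Y [Z ( [X [Y [Z a]]] )]]]]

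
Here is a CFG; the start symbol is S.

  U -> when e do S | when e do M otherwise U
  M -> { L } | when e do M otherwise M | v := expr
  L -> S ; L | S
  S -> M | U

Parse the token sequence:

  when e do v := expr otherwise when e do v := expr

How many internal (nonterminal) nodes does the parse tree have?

6

[S [U when e do [M v := expr] otherwise [U when e do [S [M v := expr]]]]]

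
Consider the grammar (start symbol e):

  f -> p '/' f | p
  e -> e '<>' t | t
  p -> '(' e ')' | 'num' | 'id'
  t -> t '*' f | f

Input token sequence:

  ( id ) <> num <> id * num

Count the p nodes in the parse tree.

5

[e [e [e [t [f [p ( [e [t [f [p id]]]] )]]]] <> [t [f [p num]]]] <> [t [t [f [p id]]] * [f [p num]]]]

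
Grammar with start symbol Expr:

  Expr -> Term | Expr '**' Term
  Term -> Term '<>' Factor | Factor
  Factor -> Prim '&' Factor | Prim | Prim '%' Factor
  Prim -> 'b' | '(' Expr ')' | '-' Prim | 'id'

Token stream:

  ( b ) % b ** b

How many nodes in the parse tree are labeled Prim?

[Expr [Expr [Term [Factor [Prim ( [Expr [Term [Factor [Prim b]]]] )] % [Factor [Prim b]]]]] ** [Term [Factor [Prim b]]]]

4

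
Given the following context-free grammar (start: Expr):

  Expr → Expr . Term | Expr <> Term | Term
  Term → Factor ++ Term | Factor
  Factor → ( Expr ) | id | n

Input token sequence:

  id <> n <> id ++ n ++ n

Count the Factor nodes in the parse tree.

[Expr [Expr [Expr [Term [Factor id]]] <> [Term [Factor n]]] <> [Term [Factor id] ++ [Term [Factor n] ++ [Term [Factor n]]]]]

5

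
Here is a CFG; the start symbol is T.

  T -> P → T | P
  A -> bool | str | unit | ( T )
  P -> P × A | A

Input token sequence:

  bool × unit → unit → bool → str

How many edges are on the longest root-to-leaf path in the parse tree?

6

[T [P [P [A bool]] × [A unit]] → [T [P [A unit]] → [T [P [A bool]] → [T [P [A str]]]]]]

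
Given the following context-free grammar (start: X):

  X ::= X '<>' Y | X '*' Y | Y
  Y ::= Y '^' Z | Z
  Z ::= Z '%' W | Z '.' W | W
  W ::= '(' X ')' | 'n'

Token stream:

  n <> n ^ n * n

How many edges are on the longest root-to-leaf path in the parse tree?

[X [X [X [Y [Z [W n]]]] <> [Y [Y [Z [W n]]] ^ [Z [W n]]]] * [Y [Z [W n]]]]

6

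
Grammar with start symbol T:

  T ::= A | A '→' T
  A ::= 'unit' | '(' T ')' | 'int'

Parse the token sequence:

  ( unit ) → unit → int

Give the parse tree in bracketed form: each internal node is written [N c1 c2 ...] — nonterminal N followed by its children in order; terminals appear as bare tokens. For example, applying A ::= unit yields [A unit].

T
A → T
( T ) → T
( A ) → T
( unit ) → T
( unit ) → A → T
( unit ) → unit → T
( unit ) → unit → A
( unit ) → unit → int

[T [A ( [T [A unit]] )] → [T [A unit] → [T [A int]]]]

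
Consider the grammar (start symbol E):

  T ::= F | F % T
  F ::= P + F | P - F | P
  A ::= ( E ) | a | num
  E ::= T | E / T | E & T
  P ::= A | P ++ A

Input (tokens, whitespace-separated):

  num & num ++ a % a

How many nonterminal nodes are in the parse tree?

16

[E [E [T [F [P [A num]]]]] & [T [F [P [P [A num]] ++ [A a]]] % [T [F [P [A a]]]]]]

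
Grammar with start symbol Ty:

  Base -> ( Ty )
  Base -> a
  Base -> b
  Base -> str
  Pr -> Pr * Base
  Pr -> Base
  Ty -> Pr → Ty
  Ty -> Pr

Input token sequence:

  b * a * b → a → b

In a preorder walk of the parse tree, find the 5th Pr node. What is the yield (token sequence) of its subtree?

b

[Ty [Pr [Pr [Pr [Base b]] * [Base a]] * [Base b]] → [Ty [Pr [Base a]] → [Ty [Pr [Base b]]]]]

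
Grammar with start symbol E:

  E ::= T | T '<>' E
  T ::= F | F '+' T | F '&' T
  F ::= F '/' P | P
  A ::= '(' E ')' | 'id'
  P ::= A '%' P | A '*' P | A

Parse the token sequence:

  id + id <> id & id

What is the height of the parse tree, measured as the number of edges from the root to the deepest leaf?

[E [T [F [P [A id]]] + [T [F [P [A id]]]]] <> [E [T [F [P [A id]]] & [T [F [P [A id]]]]]]]

7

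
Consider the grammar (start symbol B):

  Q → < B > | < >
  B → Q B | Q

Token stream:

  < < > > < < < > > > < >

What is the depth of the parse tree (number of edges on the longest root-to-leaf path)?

7

[B [Q < [B [Q < >]] >] [B [Q < [B [Q < [B [Q < >]] >]] >] [B [Q < >]]]]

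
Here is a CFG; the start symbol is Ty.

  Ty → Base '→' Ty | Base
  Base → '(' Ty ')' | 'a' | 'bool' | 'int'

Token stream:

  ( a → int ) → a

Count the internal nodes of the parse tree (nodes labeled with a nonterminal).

8

[Ty [Base ( [Ty [Base a] → [Ty [Base int]]] )] → [Ty [Base a]]]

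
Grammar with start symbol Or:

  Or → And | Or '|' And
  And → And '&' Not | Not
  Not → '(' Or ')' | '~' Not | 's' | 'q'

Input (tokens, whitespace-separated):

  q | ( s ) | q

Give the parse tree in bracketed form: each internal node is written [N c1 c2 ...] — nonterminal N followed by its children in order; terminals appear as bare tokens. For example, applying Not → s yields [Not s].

[Or [Or [Or [And [Not q]]] | [And [Not ( [Or [And [Not s]]] )]]] | [And [Not q]]]

Or
Or | And
Or | And | And
And | And | And
Not | And | And
q | And | And
q | Not | And
q | ( Or ) | And
q | ( And ) | And
q | ( Not ) | And
q | ( s ) | And
q | ( s ) | Not
q | ( s ) | q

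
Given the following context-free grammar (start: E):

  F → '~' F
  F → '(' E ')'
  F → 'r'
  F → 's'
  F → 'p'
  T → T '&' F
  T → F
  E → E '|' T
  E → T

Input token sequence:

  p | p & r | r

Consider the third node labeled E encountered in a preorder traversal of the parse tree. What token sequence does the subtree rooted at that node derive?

p

[E [E [E [T [F p]]] | [T [T [F p]] & [F r]]] | [T [F r]]]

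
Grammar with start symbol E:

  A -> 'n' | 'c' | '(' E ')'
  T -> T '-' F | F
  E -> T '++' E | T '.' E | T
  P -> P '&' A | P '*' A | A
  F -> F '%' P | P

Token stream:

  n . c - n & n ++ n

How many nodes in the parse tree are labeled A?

[E [T [F [P [A n]]]] . [E [T [T [F [P [A c]]]] - [F [P [P [A n]] & [A n]]]] ++ [E [T [F [P [A n]]]]]]]

5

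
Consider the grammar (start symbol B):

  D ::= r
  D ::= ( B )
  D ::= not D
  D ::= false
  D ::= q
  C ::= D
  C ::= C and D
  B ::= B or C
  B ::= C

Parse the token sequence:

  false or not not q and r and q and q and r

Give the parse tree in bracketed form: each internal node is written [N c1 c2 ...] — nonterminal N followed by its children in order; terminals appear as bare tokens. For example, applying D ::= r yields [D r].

[B [B [C [D false]]] or [C [C [C [C [C [D not [D not [D q]]]] and [D r]] and [D q]] and [D q]] and [D r]]]

B
B or C
C or C
D or C
false or C
false or C and D
false or C and D and D
false or C and D and D and D
false or C and D and D and D and D
false or D and D and D and D and D
false or not D and D and D and D and D
false or not not D and D and D and D and D
false or not not q and D and D and D and D
false or not not q and r and D and D and D
false or not not q and r and q and D and D
false or not not q and r and q and q and D
false or not not q and r and q and q and r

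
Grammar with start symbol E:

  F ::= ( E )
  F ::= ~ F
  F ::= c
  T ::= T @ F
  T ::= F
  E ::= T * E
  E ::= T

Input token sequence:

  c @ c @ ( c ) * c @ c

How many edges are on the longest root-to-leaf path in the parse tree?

[E [T [T [T [F c]] @ [F c]] @ [F ( [E [T [F c]]] )]] * [E [T [T [F c]] @ [F c]]]]

6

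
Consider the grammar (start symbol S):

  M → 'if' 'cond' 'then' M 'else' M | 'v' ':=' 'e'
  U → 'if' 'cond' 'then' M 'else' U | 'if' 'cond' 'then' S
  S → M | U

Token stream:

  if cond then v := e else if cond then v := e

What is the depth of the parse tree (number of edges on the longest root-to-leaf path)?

[S [U if cond then [M v := e] else [U if cond then [S [M v := e]]]]]

5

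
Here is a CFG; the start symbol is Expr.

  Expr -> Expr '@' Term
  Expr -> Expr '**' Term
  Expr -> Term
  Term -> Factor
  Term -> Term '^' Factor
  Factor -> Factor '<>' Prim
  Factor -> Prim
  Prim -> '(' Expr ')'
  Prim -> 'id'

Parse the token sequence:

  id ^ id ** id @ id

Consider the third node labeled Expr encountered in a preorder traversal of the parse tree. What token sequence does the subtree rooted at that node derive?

[Expr [Expr [Expr [Term [Term [Factor [Prim id]]] ^ [Factor [Prim id]]]] ** [Term [Factor [Prim id]]]] @ [Term [Factor [Prim id]]]]

id ^ id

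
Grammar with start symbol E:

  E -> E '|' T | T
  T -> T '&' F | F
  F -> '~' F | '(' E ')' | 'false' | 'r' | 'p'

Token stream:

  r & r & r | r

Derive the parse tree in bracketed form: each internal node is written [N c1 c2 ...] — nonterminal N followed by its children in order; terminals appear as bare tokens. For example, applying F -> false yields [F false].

E
E | T
T | T
T & F | T
T & F & F | T
F & F & F | T
r & F & F | T
r & r & F | T
r & r & r | T
r & r & r | F
r & r & r | r

[E [E [T [T [T [F r]] & [F r]] & [F r]]] | [T [F r]]]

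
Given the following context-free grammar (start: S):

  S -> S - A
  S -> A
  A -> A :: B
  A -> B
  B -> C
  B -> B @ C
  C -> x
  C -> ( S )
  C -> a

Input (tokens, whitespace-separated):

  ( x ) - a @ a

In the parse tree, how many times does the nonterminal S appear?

3

[S [S [A [B [C ( [S [A [B [C x]]]] )]]]] - [A [B [B [C a]] @ [C a]]]]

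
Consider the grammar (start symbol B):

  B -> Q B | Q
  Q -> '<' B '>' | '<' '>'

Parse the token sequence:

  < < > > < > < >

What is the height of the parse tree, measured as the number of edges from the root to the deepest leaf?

4

[B [Q < [B [Q < >]] >] [B [Q < >] [B [Q < >]]]]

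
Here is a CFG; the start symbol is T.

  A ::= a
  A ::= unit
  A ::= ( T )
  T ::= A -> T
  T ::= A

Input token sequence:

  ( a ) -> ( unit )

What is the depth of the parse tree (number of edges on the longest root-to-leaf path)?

5

[T [A ( [T [A a]] )] -> [T [A ( [T [A unit]] )]]]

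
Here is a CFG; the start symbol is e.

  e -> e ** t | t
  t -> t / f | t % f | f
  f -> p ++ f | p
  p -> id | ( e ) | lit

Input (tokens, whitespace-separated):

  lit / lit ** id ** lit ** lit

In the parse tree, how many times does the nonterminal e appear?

4

[e [e [e [e [t [t [f [p lit]]] / [f [p lit]]]] ** [t [f [p id]]]] ** [t [f [p lit]]]] ** [t [f [p lit]]]]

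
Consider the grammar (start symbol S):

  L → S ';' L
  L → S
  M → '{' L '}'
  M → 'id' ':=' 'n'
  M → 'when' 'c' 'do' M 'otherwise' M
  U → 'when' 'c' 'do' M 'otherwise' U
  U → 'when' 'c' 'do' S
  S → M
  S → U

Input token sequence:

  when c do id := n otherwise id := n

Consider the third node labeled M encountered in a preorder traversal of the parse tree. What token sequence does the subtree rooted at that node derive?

id := n

[S [M when c do [M id := n] otherwise [M id := n]]]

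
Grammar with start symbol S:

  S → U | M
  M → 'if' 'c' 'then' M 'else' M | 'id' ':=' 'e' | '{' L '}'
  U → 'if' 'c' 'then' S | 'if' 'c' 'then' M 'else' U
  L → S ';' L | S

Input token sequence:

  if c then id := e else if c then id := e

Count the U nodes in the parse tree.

2

[S [U if c then [M id := e] else [U if c then [S [M id := e]]]]]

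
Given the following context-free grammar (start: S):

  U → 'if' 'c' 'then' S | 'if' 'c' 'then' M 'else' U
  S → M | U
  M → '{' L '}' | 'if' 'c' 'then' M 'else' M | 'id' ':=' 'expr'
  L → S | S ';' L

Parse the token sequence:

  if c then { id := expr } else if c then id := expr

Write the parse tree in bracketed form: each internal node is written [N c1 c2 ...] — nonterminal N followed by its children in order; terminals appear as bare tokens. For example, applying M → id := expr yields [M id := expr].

S
U
if c then M else U
if c then { L } else U
if c then { S } else U
if c then { M } else U
if c then { id := expr } else U
if c then { id := expr } else if c then S
if c then { id := expr } else if c then M
if c then { id := expr } else if c then id := expr

[S [U if c then [M { [L [S [M id := expr]]] }] else [U if c then [S [M id := expr]]]]]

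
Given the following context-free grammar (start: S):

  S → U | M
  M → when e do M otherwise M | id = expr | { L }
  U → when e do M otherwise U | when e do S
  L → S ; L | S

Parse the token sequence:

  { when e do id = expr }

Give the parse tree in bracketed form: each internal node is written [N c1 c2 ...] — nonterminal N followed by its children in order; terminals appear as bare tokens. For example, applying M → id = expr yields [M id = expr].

[S [M { [L [S [U when e do [S [M id = expr]]]]] }]]

S
M
{ L }
{ S }
{ U }
{ when e do S }
{ when e do M }
{ when e do id = expr }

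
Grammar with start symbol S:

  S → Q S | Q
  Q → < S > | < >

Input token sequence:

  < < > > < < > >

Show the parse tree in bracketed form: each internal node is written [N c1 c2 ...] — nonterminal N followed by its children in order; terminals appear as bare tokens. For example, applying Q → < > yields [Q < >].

S
Q S
< S > S
< Q > S
< < > > S
< < > > Q
< < > > < S >
< < > > < Q >
< < > > < < > >

[S [Q < [S [Q < >]] >] [S [Q < [S [Q < >]] >]]]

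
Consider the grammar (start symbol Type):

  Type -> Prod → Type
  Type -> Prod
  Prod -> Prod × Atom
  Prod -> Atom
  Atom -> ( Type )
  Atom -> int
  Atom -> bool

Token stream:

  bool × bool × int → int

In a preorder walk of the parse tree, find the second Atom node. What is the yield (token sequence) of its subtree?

bool

[Type [Prod [Prod [Prod [Atom bool]] × [Atom bool]] × [Atom int]] → [Type [Prod [Atom int]]]]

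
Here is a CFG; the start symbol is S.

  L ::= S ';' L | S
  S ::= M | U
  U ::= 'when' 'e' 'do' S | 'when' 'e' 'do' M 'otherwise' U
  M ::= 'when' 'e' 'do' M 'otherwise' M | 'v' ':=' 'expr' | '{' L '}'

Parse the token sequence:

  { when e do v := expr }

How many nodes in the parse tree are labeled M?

[S [M { [L [S [U when e do [S [M v := expr]]]]] }]]

2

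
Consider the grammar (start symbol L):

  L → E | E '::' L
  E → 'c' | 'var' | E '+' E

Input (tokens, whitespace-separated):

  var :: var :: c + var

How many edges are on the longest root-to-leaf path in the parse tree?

5

[L [E var] :: [L [E var] :: [L [E [E c] + [E var]]]]]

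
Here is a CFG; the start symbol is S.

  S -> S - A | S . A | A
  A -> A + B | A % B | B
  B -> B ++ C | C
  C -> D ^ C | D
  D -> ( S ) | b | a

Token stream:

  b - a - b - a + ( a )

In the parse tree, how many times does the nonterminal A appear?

[S [S [S [S [A [B [C [D b]]]]] - [A [B [C [D a]]]]] - [A [B [C [D b]]]]] - [A [A [B [C [D a]]]] + [B [C [D ( [S [A [B [C [D a]]]]] )]]]]]

6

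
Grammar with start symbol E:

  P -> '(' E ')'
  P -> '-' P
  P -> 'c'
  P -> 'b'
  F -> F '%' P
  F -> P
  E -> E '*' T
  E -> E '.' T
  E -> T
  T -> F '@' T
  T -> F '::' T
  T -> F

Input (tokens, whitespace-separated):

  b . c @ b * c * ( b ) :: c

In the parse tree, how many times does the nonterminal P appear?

7

[E [E [E [E [T [F [P b]]]] . [T [F [P c]] @ [T [F [P b]]]]] * [T [F [P c]]]] * [T [F [P ( [E [T [F [P b]]]] )]] :: [T [F [P c]]]]]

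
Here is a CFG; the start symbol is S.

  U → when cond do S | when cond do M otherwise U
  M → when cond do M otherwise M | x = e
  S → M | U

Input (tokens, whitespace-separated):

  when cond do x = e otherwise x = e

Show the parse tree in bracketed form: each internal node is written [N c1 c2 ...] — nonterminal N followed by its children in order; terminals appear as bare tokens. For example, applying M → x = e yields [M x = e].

[S [M when cond do [M x = e] otherwise [M x = e]]]

S
M
when cond do M otherwise M
when cond do x = e otherwise M
when cond do x = e otherwise x = e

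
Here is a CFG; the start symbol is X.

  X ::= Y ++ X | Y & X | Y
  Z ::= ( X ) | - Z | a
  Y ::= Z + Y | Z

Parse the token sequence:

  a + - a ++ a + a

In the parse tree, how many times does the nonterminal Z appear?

5

[X [Y [Z a] + [Y [Z - [Z a]]]] ++ [X [Y [Z a] + [Y [Z a]]]]]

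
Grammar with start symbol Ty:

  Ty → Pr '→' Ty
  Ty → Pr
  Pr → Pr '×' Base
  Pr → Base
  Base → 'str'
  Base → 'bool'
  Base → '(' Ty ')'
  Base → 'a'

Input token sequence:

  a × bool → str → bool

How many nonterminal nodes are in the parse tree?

[Ty [Pr [Pr [Base a]] × [Base bool]] → [Ty [Pr [Base str]] → [Ty [Pr [Base bool]]]]]

11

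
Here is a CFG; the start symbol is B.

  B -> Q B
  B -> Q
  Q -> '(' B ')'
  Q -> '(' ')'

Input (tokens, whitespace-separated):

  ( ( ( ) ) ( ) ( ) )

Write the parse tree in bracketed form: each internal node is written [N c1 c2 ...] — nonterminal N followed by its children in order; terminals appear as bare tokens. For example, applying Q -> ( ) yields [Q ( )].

B
Q
( B )
( Q B )
( ( B ) B )
( ( Q ) B )
( ( ( ) ) B )
( ( ( ) ) Q B )
( ( ( ) ) ( ) B )
( ( ( ) ) ( ) Q )
( ( ( ) ) ( ) ( ) )

[B [Q ( [B [Q ( [B [Q ( )]] )] [B [Q ( )] [B [Q ( )]]]] )]]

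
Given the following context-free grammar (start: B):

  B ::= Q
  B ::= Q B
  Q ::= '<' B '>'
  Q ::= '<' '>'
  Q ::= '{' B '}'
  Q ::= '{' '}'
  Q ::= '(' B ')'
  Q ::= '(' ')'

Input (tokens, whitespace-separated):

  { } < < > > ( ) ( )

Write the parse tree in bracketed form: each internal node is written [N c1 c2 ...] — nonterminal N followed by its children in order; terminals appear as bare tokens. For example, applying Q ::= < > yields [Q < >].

B
Q B
{ } B
{ } Q B
{ } < B > B
{ } < Q > B
{ } < < > > B
{ } < < > > Q B
{ } < < > > ( ) B
{ } < < > > ( ) Q
{ } < < > > ( ) ( )

[B [Q { }] [B [Q < [B [Q < >]] >] [B [Q ( )] [B [Q ( )]]]]]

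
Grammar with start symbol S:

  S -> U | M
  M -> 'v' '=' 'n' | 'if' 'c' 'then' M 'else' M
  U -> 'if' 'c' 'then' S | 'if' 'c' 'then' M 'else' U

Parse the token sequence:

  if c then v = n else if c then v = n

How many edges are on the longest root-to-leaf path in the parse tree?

5

[S [U if c then [M v = n] else [U if c then [S [M v = n]]]]]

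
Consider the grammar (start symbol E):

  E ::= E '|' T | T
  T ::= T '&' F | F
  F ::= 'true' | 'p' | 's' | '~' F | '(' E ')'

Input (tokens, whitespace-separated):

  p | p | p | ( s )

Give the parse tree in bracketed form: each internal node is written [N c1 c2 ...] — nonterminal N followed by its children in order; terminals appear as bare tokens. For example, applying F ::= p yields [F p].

E
E | T
E | T | T
E | T | T | T
T | T | T | T
F | T | T | T
p | T | T | T
p | F | T | T
p | p | T | T
p | p | F | T
p | p | p | T
p | p | p | F
p | p | p | ( E )
p | p | p | ( T )
p | p | p | ( F )
p | p | p | ( s )

[E [E [E [E [T [F p]]] | [T [F p]]] | [T [F p]]] | [T [F ( [E [T [F s]]] )]]]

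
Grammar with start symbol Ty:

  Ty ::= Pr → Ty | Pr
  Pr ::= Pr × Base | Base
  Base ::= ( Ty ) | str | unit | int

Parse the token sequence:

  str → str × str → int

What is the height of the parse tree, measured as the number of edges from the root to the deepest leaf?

[Ty [Pr [Base str]] → [Ty [Pr [Pr [Base str]] × [Base str]] → [Ty [Pr [Base int]]]]]

5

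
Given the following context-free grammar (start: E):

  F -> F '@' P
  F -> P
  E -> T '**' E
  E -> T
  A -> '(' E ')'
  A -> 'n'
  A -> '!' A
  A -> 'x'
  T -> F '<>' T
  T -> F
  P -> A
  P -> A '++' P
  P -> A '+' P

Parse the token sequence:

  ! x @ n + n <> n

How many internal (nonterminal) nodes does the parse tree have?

[E [T [F [F [P [A ! [A x]]]] @ [P [A n] + [P [A n]]]] <> [T [F [P [A n]]]]]]

15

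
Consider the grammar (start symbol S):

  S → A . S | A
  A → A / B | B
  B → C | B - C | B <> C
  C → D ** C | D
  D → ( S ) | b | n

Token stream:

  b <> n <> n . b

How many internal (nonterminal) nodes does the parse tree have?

16

[S [A [B [B [B [C [D b]]] <> [C [D n]]] <> [C [D n]]]] . [S [A [B [C [D b]]]]]]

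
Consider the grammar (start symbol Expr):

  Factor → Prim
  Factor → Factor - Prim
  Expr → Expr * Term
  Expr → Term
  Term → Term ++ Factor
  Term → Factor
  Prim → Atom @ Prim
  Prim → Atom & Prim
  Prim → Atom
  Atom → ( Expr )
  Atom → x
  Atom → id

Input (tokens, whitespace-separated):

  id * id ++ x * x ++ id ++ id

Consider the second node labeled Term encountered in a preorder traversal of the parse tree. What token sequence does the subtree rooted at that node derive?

id ++ x

[Expr [Expr [Expr [Term [Factor [Prim [Atom id]]]]] * [Term [Term [Factor [Prim [Atom id]]]] ++ [Factor [Prim [Atom x]]]]] * [Term [Term [Term [Factor [Prim [Atom x]]]] ++ [Factor [Prim [Atom id]]]] ++ [Factor [Prim [Atom id]]]]]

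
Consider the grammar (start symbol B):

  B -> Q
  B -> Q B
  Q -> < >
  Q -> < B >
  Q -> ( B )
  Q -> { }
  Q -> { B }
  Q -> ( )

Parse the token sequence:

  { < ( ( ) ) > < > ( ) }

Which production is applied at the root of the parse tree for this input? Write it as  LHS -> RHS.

[B [Q { [B [Q < [B [Q ( [B [Q ( )]] )]] >] [B [Q < >] [B [Q ( )]]]] }]]

B -> Q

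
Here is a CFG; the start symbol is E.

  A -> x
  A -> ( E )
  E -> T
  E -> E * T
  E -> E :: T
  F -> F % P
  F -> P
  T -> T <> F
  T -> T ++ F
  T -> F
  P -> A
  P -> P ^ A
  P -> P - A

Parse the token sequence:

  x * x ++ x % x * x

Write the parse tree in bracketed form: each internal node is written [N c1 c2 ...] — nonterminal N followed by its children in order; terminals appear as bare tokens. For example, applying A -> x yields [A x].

[E [E [E [T [F [P [A x]]]]] * [T [T [F [P [A x]]]] ++ [F [F [P [A x]]] % [P [A x]]]]] * [T [F [P [A x]]]]]

E
E * T
E * T * T
T * T * T
F * T * T
P * T * T
A * T * T
x * T * T
x * T ++ F * T
x * F ++ F * T
x * P ++ F * T
x * A ++ F * T
x * x ++ F * T
x * x ++ F % P * T
x * x ++ P % P * T
x * x ++ A % P * T
x * x ++ x % P * T
x * x ++ x % A * T
x * x ++ x % x * T
x * x ++ x % x * F
x * x ++ x % x * P
x * x ++ x % x * A
x * x ++ x % x * x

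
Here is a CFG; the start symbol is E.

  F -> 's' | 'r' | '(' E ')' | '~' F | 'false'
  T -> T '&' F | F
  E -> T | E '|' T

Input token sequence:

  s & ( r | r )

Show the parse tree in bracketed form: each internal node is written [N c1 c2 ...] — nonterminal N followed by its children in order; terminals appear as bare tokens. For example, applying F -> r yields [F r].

E
T
T & F
F & F
s & F
s & ( E )
s & ( E | T )
s & ( T | T )
s & ( F | T )
s & ( r | T )
s & ( r | F )
s & ( r | r )

[E [T [T [F s]] & [F ( [E [E [T [F r]]] | [T [F r]]] )]]]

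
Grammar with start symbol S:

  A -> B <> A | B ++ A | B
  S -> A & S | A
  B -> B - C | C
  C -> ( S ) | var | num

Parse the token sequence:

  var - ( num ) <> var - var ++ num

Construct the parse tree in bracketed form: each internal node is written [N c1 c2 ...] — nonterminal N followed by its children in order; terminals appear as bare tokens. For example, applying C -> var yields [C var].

[S [A [B [B [C var]] - [C ( [S [A [B [C num]]]] )]] <> [A [B [B [C var]] - [C var]] ++ [A [B [C num]]]]]]

S
A
B <> A
B - C <> A
C - C <> A
var - C <> A
var - ( S ) <> A
var - ( A ) <> A
var - ( B ) <> A
var - ( C ) <> A
var - ( num ) <> A
var - ( num ) <> B ++ A
var - ( num ) <> B - C ++ A
var - ( num ) <> C - C ++ A
var - ( num ) <> var - C ++ A
var - ( num ) <> var - var ++ A
var - ( num ) <> var - var ++ B
var - ( num ) <> var - var ++ C
var - ( num ) <> var - var ++ num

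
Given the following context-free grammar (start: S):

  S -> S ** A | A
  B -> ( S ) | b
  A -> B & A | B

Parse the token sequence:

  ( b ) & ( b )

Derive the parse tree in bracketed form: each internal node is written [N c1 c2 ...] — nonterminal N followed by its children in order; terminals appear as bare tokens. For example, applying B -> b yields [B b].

S
A
B & A
( S ) & A
( A ) & A
( B ) & A
( b ) & A
( b ) & B
( b ) & ( S )
( b ) & ( A )
( b ) & ( B )
( b ) & ( b )

[S [A [B ( [S [A [B b]]] )] & [A [B ( [S [A [B b]]] )]]]]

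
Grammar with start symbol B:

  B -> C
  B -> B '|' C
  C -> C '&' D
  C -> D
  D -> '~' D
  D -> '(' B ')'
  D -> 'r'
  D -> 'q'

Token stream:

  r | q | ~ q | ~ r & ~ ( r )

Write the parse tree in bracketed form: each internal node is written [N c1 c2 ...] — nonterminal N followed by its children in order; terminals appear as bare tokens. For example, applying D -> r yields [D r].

B
B | C
B | C | C
B | C | C | C
C | C | C | C
D | C | C | C
r | C | C | C
r | D | C | C
r | q | C | C
r | q | D | C
r | q | ~ D | C
r | q | ~ q | C
r | q | ~ q | C & D
r | q | ~ q | D & D
r | q | ~ q | ~ D & D
r | q | ~ q | ~ r & D
r | q | ~ q | ~ r & ~ D
r | q | ~ q | ~ r & ~ ( B )
r | q | ~ q | ~ r & ~ ( C )
r | q | ~ q | ~ r & ~ ( D )
r | q | ~ q | ~ r & ~ ( r )

[B [B [B [B [C [D r]]] | [C [D q]]] | [C [D ~ [D q]]]] | [C [C [D ~ [D r]]] & [D ~ [D ( [B [C [D r]]] )]]]]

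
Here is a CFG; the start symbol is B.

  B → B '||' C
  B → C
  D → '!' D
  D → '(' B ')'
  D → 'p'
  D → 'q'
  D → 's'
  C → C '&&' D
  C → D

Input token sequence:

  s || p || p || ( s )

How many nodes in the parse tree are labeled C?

5

[B [B [B [B [C [D s]]] || [C [D p]]] || [C [D p]]] || [C [D ( [B [C [D s]]] )]]]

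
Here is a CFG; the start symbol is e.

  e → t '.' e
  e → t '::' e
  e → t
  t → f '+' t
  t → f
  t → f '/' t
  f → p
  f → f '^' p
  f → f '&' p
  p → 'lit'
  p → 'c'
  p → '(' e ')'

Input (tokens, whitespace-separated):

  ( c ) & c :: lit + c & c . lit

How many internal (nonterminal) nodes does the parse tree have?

[e [t [f [f [p ( [e [t [f [p c]]]] )]] & [p c]]] :: [e [t [f [p lit]] + [t [f [f [p c]] & [p c]]]] . [e [t [f [p lit]]]]]]

23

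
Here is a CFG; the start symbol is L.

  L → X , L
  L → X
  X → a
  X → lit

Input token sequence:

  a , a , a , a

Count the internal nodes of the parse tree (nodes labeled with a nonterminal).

8

[L [X a] , [L [X a] , [L [X a] , [L [X a]]]]]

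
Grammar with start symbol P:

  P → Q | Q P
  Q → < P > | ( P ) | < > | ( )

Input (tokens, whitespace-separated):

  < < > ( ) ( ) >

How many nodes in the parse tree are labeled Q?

4

[P [Q < [P [Q < >] [P [Q ( )] [P [Q ( )]]]] >]]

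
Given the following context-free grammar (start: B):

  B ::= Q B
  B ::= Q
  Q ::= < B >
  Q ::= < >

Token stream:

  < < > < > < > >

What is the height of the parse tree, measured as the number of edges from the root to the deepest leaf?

[B [Q < [B [Q < >] [B [Q < >] [B [Q < >]]]] >]]

6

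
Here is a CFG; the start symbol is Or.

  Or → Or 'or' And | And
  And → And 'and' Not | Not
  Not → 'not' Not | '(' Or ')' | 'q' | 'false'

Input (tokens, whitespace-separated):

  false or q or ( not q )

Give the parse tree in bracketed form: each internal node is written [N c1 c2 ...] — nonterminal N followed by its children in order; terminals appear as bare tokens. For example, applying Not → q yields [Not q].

Or
Or or And
Or or And or And
And or And or And
Not or And or And
false or And or And
false or Not or And
false or q or And
false or q or Not
false or q or ( Or )
false or q or ( And )
false or q or ( Not )
false or q or ( not Not )
false or q or ( not q )

[Or [Or [Or [And [Not false]]] or [And [Not q]]] or [And [Not ( [Or [And [Not not [Not q]]]] )]]]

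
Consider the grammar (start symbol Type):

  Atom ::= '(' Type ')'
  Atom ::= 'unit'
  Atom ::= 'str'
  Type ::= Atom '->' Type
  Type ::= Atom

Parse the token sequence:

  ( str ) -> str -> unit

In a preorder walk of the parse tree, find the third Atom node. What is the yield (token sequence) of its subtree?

str

[Type [Atom ( [Type [Atom str]] )] -> [Type [Atom str] -> [Type [Atom unit]]]]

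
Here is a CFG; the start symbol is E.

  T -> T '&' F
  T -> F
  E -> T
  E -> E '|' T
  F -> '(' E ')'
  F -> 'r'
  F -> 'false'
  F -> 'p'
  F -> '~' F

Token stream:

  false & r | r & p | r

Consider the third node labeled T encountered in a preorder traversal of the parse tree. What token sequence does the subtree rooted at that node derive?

[E [E [E [T [T [F false]] & [F r]]] | [T [T [F r]] & [F p]]] | [T [F r]]]

r & p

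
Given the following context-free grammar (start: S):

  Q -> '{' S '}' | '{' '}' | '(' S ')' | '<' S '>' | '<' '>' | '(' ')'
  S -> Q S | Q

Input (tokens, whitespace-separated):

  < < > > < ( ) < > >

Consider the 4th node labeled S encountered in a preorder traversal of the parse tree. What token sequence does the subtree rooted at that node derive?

( ) < >

[S [Q < [S [Q < >]] >] [S [Q < [S [Q ( )] [S [Q < >]]] >]]]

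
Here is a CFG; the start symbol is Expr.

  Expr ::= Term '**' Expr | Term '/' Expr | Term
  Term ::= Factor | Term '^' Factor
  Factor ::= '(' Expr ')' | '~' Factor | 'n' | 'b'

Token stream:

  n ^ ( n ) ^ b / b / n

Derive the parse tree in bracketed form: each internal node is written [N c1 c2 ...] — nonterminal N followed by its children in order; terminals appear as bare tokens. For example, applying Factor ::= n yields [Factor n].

[Expr [Term [Term [Term [Factor n]] ^ [Factor ( [Expr [Term [Factor n]]] )]] ^ [Factor b]] / [Expr [Term [Factor b]] / [Expr [Term [Factor n]]]]]

Expr
Term / Expr
Term ^ Factor / Expr
Term ^ Factor ^ Factor / Expr
Factor ^ Factor ^ Factor / Expr
n ^ Factor ^ Factor / Expr
n ^ ( Expr ) ^ Factor / Expr
n ^ ( Term ) ^ Factor / Expr
n ^ ( Factor ) ^ Factor / Expr
n ^ ( n ) ^ Factor / Expr
n ^ ( n ) ^ b / Expr
n ^ ( n ) ^ b / Term / Expr
n ^ ( n ) ^ b / Factor / Expr
n ^ ( n ) ^ b / b / Expr
n ^ ( n ) ^ b / b / Term
n ^ ( n ) ^ b / b / Factor
n ^ ( n ) ^ b / b / n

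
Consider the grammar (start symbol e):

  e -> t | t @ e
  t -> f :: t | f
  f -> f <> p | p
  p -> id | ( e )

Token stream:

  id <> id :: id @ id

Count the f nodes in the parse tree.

[e [t [f [f [p id]] <> [p id]] :: [t [f [p id]]]] @ [e [t [f [p id]]]]]

4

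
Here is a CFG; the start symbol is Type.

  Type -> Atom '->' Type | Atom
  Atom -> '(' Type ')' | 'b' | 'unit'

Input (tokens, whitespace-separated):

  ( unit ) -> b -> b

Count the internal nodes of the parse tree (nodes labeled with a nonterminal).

8

[Type [Atom ( [Type [Atom unit]] )] -> [Type [Atom b] -> [Type [Atom b]]]]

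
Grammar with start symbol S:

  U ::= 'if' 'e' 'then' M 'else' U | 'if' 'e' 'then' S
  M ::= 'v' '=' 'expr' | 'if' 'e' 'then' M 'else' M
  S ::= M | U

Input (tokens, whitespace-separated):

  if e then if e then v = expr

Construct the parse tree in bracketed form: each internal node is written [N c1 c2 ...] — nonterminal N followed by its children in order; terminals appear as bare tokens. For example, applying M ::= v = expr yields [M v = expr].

[S [U if e then [S [U if e then [S [M v = expr]]]]]]

S
U
if e then S
if e then U
if e then if e then S
if e then if e then M
if e then if e then v = expr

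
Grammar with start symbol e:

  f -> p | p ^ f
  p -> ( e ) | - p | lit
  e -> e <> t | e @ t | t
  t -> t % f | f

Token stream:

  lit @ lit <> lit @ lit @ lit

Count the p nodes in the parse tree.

[e [e [e [e [e [t [f [p lit]]]] @ [t [f [p lit]]]] <> [t [f [p lit]]]] @ [t [f [p lit]]]] @ [t [f [p lit]]]]

5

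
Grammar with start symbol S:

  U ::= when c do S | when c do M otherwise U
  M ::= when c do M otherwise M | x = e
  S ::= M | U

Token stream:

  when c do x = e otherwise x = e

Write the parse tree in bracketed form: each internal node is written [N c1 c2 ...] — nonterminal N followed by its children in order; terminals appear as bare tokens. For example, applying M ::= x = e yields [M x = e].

[S [M when c do [M x = e] otherwise [M x = e]]]

S
M
when c do M otherwise M
when c do x = e otherwise M
when c do x = e otherwise x = e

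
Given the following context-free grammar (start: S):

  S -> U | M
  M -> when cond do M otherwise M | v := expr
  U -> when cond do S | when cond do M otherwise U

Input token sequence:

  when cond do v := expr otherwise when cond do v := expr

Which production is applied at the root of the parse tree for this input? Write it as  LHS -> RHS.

[S [U when cond do [M v := expr] otherwise [U when cond do [S [M v := expr]]]]]

S -> U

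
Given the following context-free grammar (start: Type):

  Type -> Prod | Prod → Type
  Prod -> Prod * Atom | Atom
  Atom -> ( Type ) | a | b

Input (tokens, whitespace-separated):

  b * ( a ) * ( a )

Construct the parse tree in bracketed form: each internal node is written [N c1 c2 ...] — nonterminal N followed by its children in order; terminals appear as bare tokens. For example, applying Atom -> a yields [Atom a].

Type
Prod
Prod * Atom
Prod * Atom * Atom
Atom * Atom * Atom
b * Atom * Atom
b * ( Type ) * Atom
b * ( Prod ) * Atom
b * ( Atom ) * Atom
b * ( a ) * Atom
b * ( a ) * ( Type )
b * ( a ) * ( Prod )
b * ( a ) * ( Atom )
b * ( a ) * ( a )

[Type [Prod [Prod [Prod [Atom b]] * [Atom ( [Type [Prod [Atom a]]] )]] * [Atom ( [Type [Prod [Atom a]]] )]]]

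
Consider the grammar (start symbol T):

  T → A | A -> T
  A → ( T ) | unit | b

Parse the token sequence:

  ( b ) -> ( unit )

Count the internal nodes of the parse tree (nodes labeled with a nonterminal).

8

[T [A ( [T [A b]] )] -> [T [A ( [T [A unit]] )]]]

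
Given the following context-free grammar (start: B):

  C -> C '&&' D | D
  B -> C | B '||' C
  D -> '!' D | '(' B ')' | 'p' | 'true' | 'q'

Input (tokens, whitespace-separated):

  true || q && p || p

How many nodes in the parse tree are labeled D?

4

[B [B [B [C [D true]]] || [C [C [D q]] && [D p]]] || [C [D p]]]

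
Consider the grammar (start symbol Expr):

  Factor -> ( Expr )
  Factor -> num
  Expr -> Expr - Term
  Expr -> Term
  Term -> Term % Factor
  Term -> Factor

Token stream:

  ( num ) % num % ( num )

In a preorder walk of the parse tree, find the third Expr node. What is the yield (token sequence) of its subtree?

[Expr [Term [Term [Term [Factor ( [Expr [Term [Factor num]]] )]] % [Factor num]] % [Factor ( [Expr [Term [Factor num]]] )]]]

num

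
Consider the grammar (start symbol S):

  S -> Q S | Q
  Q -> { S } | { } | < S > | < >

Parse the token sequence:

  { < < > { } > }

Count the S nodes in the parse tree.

[S [Q { [S [Q < [S [Q < >] [S [Q { }]]] >]] }]]

4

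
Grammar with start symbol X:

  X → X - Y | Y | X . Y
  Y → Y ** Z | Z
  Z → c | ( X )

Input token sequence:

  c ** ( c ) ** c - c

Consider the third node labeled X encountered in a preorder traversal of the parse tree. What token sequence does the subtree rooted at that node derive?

c

[X [X [Y [Y [Y [Z c]] ** [Z ( [X [Y [Z c]]] )]] ** [Z c]]] - [Y [Z c]]]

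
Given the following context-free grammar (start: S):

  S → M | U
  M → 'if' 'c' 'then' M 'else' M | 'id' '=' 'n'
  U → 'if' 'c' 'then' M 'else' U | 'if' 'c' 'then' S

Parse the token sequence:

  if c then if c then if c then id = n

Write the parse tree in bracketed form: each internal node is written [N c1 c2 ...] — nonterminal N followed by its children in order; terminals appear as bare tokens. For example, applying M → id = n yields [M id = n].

[S [U if c then [S [U if c then [S [U if c then [S [M id = n]]]]]]]]

S
U
if c then S
if c then U
if c then if c then S
if c then if c then U
if c then if c then if c then S
if c then if c then if c then M
if c then if c then if c then id = n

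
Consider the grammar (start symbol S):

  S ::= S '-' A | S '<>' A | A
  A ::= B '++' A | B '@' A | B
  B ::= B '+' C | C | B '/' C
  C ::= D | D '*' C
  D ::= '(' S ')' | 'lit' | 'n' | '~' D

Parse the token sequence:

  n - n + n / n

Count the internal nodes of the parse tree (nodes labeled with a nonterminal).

[S [S [A [B [C [D n]]]]] - [A [B [B [B [C [D n]]] + [C [D n]]] / [C [D n]]]]]

16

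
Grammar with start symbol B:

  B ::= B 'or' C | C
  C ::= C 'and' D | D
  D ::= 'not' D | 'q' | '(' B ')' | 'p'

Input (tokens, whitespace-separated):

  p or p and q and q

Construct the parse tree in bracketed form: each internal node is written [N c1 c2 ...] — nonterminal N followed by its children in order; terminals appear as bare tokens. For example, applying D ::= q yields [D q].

[B [B [C [D p]]] or [C [C [C [D p]] and [D q]] and [D q]]]

B
B or C
C or C
D or C
p or C
p or C and D
p or C and D and D
p or D and D and D
p or p and D and D
p or p and q and D
p or p and q and q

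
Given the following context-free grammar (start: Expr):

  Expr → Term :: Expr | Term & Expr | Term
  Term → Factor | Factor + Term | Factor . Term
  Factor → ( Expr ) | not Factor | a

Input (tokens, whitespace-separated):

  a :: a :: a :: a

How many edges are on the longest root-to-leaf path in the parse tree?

6

[Expr [Term [Factor a]] :: [Expr [Term [Factor a]] :: [Expr [Term [Factor a]] :: [Expr [Term [Factor a]]]]]]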